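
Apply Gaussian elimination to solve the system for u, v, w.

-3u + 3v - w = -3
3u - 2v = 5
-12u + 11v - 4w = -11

(1, -1, -3)

Forward elimination on [A|b]:
R2 <- R2 - (-1)*R1:  [  0   1  -1   2 ]
R3 <- R3 - (4)*R1:  [  0  -1   0   1 ]
R3 <- R3 - (-1)*R2:  [  0   0  -1   3 ]
Row echelon form:
[ -3  3  -1  |  -3 ]
[  0  1  -1  |   2 ]
[  0  0  -1  |   3 ]
Back-substitution:
w = (3) / -1 = -3
v = (2 - (-1)*(-3)) / 1 = -1
u = (-3 - (3)*(-1) - (-1)*(-3)) / -3 = 1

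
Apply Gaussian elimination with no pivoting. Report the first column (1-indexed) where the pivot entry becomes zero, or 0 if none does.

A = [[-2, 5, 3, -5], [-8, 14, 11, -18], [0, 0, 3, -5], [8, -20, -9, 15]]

Naive forward elimination:
R2 <- R2 - (4)*R1:  [  0  -6  -1   2 ]
R4 <- R4 - (-4)*R1:  [  0   0   3  -5 ]
R4 <- R4 - (1)*R3:  [ 0  0  0  0 ]
Matrix at this point:
[ -2   5   3  -5 ]
[  0  -6  -1   2 ]
[  0   0   3  -5 ]
[  0   0   0   0 ]
Pivot entry (4,4) in the last row is zero and there are no rows below to swap with -> zero pivot in column 4 (A is singular).

first zero-pivot column = 4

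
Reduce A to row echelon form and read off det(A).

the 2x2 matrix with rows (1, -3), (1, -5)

Forward elimination:
R2 <- R2 - (1)*R1:  [  0  -2 ]
Upper-triangular form:
[ 1  -3 ]
[ 0  -2 ]
det(A) = (-1)^0 * (1) * (-2) = -2  (0 row swaps -> sign +1)

det(A) = -2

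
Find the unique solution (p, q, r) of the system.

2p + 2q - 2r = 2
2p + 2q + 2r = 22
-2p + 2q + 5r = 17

Forward elimination on [A|b]:
R2 <- R2 - (1)*R1:  [  0   0   4  20 ]
R3 <- R3 - (-1)*R1:  [  0   4   3  19 ]
R2 <-> R3   (pivot in column 2 was zero)
[ 2  2  -2   2 ]
[ 0  4   3  19 ]
[ 0  0   4  20 ]
Row echelon form:
[ 2  2  -2  |   2 ]
[ 0  4   3  |  19 ]
[ 0  0   4  |  20 ]
Back-substitution:
r = (20) / 4 = 5
q = (19 - (3)*(5)) / 4 = 1
p = (2 - (2)*(1) - (-2)*(5)) / 2 = 5

(5, 1, 5)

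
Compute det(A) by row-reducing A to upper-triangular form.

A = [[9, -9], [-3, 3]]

det(A) = 0

Forward elimination:
R2 <- R2 - (-1/3)*R1:  [ 0  0 ]
Upper-triangular form:
[ 9  -9 ]
[ 0   0 ]
det(A) = (-1)^0 * (9) * (0) = 0  (0 row swaps -> sign +1)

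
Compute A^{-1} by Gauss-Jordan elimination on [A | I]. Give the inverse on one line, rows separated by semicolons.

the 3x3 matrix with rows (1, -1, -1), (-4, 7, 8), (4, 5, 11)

Gauss-Jordan on [A | I]:
R2 <- R2 - (-4)*R1:  [ 0  3  4  |  4  1  0 ]
R3 <- R3 - (4)*R1:  [  0   9  15  |  -4   0   1 ]
R2 <- (1/3)*R2:  [   0    1  4/3  |  4/3  1/3    0 ]
R1 <- R1 - (-1)*R2:  [   1    0  1/3  |  7/3  1/3    0 ]
R3 <- R3 - (9)*R2:  [   0    0    3  |  -16   -3    1 ]
R3 <- (1/3)*R3:  [     0      0      1  |  -16/3     -1    1/3 ]
R1 <- R1 - (1/3)*R3:  [    1     0     0  |  37/9   2/3  -1/9 ]
R2 <- R2 - (4/3)*R3:  [    0     1     0  |  76/9   5/3  -4/9 ]
Right block of [I | A^{-1}] is the inverse:
[  37/9  2/3  -1/9 ]
[  76/9  5/3  -4/9 ]
[ -16/3   -1   1/3 ]

inverse = [37/9 2/3 -1/9; 76/9 5/3 -4/9; -16/3 -1 1/3]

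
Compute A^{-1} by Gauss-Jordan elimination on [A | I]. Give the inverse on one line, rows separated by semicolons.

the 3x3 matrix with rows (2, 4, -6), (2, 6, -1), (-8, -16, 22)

Gauss-Jordan on [A | I]:
R1 <- (1/2)*R1:  [   1    2   -3  |  1/2    0    0 ]
R2 <- R2 - (2)*R1:  [  0   2   5  |  -1   1   0 ]
R3 <- R3 - (-8)*R1:  [  0   0  -2  |   4   0   1 ]
R2 <- (1/2)*R2:  [    0     1   5/2  |  -1/2   1/2     0 ]
R1 <- R1 - (2)*R2:  [   1    0   -8  |  3/2   -1    0 ]
R3 <- (1/-2)*R3:  [    0     0     1  |    -2     0  -1/2 ]
R1 <- R1 - (-8)*R3:  [     1      0      0  |  -29/2     -1     -4 ]
R2 <- R2 - (5/2)*R3:  [   0    1    0  |  9/2  1/2  5/4 ]
Right block of [I | A^{-1}] is the inverse:
[ -29/2   -1    -4 ]
[   9/2  1/2   5/4 ]
[    -2    0  -1/2 ]

inverse = [-29/2 -1 -4; 9/2 1/2 5/4; -2 0 -1/2]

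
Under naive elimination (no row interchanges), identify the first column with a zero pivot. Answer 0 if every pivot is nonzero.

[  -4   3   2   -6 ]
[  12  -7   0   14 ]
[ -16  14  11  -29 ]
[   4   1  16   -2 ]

Naive forward elimination:
R2 <- R2 - (-3)*R1:  [  0   2   6  -4 ]
R3 <- R3 - (4)*R1:  [  0   2   3  -5 ]
R4 <- R4 - (-1)*R1:  [  0   4  18  -8 ]
R3 <- R3 - (1)*R2:  [  0   0  -3  -1 ]
R4 <- R4 - (2)*R2:  [ 0  0  6  0 ]
R4 <- R4 - (-2)*R3:  [  0   0   0  -2 ]
All pivots nonzero; naive elimination completes without hitting a zero pivot.

first zero-pivot column = 0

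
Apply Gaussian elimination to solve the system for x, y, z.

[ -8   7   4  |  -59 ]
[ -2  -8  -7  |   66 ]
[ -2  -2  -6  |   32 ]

Forward elimination on [A|b]:
R2 <- R2 - (1/4)*R1:  [     0  -39/4     -8  323/4 ]
R3 <- R3 - (1/4)*R1:  [     0  -15/4     -7  187/4 ]
R3 <- R3 - (5/13)*R2:  [      0       0  -51/13  204/13 ]
Row echelon form:
[ -8      7       4  |     -59 ]
[  0  -39/4      -8  |   323/4 ]
[  0      0  -51/13  |  204/13 ]
Back-substitution:
z = (204/13) / (-51/13) = -4
y = (323/4 - (-8)*(-4)) / (-39/4) = -5
x = (-59 - (7)*(-5) - (4)*(-4)) / -8 = 1

(1, -5, -4)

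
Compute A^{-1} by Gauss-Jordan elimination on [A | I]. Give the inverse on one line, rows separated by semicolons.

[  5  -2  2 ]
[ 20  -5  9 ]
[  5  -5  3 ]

inverse = [1 -2/15 -4/15; -1/2 1/6 -1/6; -5/2 1/2 1/2]

Gauss-Jordan on [A | I]:
R1 <- (1/5)*R1:  [    1  -2/5   2/5  |   1/5     0     0 ]
R2 <- R2 - (20)*R1:  [  0   3   1  |  -4   1   0 ]
R3 <- R3 - (5)*R1:  [  0  -3   1  |  -1   0   1 ]
R2 <- (1/3)*R2:  [    0     1   1/3  |  -4/3   1/3     0 ]
R1 <- R1 - (-2/5)*R2:  [    1     0  8/15  |  -1/3  2/15     0 ]
R3 <- R3 - (-3)*R2:  [  0   0   2  |  -5   1   1 ]
R3 <- (1/2)*R3:  [    0     0     1  |  -5/2   1/2   1/2 ]
R1 <- R1 - (8/15)*R3:  [     1      0      0  |      1  -2/15  -4/15 ]
R2 <- R2 - (1/3)*R3:  [    0     1     0  |  -1/2   1/6  -1/6 ]
Right block of [I | A^{-1}] is the inverse:
[    1  -2/15  -4/15 ]
[ -1/2    1/6   -1/6 ]
[ -5/2    1/2    1/2 ]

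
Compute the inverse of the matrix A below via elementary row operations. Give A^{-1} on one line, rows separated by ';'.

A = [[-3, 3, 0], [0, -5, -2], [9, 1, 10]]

inverse = [-8/15 -1/3 -1/15; -1/5 -1/3 -1/15; 1/2 1/3 1/6]

Gauss-Jordan on [A | I]:
R1 <- (1/-3)*R1:  [    1    -1     0  |  -1/3     0     0 ]
R3 <- R3 - (9)*R1:  [  0  10  10  |   3   0   1 ]
R2 <- (1/-5)*R2:  [    0     1   2/5  |     0  -1/5     0 ]
R1 <- R1 - (-1)*R2:  [    1     0   2/5  |  -1/3  -1/5     0 ]
R3 <- R3 - (10)*R2:  [ 0  0  6  |  3  2  1 ]
R3 <- (1/6)*R3:  [   0    0    1  |  1/2  1/3  1/6 ]
R1 <- R1 - (2/5)*R3:  [     1      0      0  |  -8/15   -1/3  -1/15 ]
R2 <- R2 - (2/5)*R3:  [     0      1      0  |   -1/5   -1/3  -1/15 ]
Right block of [I | A^{-1}] is the inverse:
[ -8/15  -1/3  -1/15 ]
[  -1/5  -1/3  -1/15 ]
[   1/2   1/3    1/6 ]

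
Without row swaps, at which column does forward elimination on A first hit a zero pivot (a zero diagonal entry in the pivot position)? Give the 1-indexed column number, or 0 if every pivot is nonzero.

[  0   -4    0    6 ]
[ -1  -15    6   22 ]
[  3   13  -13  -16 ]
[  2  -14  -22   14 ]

first zero-pivot column = 1

Naive forward elimination:
Pivot entry (1,1) is zero but row 2 has -1 in column 1 -> naive elimination stops; a row interchange (e.g. R1 <-> R2) would be required here.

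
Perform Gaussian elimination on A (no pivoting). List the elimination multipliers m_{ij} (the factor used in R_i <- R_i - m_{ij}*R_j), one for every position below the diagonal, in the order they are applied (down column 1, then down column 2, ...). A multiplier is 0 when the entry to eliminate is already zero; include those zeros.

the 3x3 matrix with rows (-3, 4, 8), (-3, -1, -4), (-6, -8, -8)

multipliers: 1, 2, 16/5

Forward elimination:
R2 <- R2 - (1)*R1:  [   0   -5  -12 ]
R3 <- R3 - (2)*R1:  [   0  -16  -24 ]
R3 <- R3 - (16/5)*R2:  [    0     0  72/5 ]
Multipliers (in order of application): m_{21} = 1, m_{31} = 2, m_{32} = 16/5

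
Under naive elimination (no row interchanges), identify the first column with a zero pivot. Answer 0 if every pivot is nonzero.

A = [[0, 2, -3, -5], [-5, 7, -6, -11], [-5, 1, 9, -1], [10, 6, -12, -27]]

Naive forward elimination:
Pivot entry (1,1) is zero but row 2 has -5 in column 1 -> naive elimination stops; a row interchange (e.g. R1 <-> R2) would be required here.

first zero-pivot column = 1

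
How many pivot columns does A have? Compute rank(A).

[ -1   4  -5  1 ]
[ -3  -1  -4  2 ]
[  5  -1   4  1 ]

rank(A) = 3

Row reduction:
R2 <- R2 - (3)*R1:  [   0  -13   11   -1 ]
R3 <- R3 - (-5)*R1:  [   0   19  -21    6 ]
R3 <- R3 - (-19/13)*R2:  [      0       0  -64/13   59/13 ]
Row echelon form:
[ -1    4      -5      1 ]
[  0  -13      11     -1 ]
[  0    0  -64/13  59/13 ]
Nonzero rows / pivot columns: 3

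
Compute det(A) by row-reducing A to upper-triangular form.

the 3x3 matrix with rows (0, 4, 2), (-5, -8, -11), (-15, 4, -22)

det(A) = -60

Forward elimination:
R1 <-> R2   (pivot in column 1 was zero)
[  -5  -8  -11 ]
[   0   4    2 ]
[ -15   4  -22 ]
R3 <- R3 - (3)*R1:  [  0  28  11 ]
R3 <- R3 - (7)*R2:  [  0   0  -3 ]
Upper-triangular form:
[ -5  -8  -11 ]
[  0   4    2 ]
[  0   0   -3 ]
det(A) = (-1)^1 * (-5) * (4) * (-3) = -60  (1 row swap -> sign -1)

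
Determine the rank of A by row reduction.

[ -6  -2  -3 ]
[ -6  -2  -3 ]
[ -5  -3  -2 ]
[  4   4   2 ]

rank(A) = 3

Row reduction:
R2 <- R2 - (1)*R1:  [ 0  0  0 ]
R3 <- R3 - (5/6)*R1:  [    0  -4/3   1/2 ]
R4 <- R4 - (-2/3)*R1:  [   0  8/3    0 ]
R2 <-> R3   (pivot in column 2 was zero)
[ -6    -2   -3 ]
[  0  -4/3  1/2 ]
[  0     0    0 ]
[  0   8/3    0 ]
R4 <- R4 - (-2)*R2:  [ 0  0  1 ]
R3 <-> R4   (pivot in column 3 was zero)
[ -6    -2   -3 ]
[  0  -4/3  1/2 ]
[  0     0    1 ]
[  0     0    0 ]
Row echelon form:
[ -6    -2   -3 ]
[  0  -4/3  1/2 ]
[  0     0    1 ]
[  0     0    0 ]
Nonzero rows / pivot columns: 3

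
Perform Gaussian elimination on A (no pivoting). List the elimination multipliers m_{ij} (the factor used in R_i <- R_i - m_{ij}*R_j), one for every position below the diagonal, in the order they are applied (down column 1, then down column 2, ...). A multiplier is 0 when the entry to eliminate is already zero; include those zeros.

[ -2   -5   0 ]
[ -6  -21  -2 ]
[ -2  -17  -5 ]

Forward elimination:
R2 <- R2 - (3)*R1:  [  0  -6  -2 ]
R3 <- R3 - (1)*R1:  [   0  -12   -5 ]
R3 <- R3 - (2)*R2:  [  0   0  -1 ]
Multipliers (in order of application): m_{21} = 3, m_{31} = 1, m_{32} = 2

multipliers: 3, 1, 2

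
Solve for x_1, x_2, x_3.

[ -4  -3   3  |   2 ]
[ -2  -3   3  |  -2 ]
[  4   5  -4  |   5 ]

(-2, 5, 3)

Forward elimination on [A|b]:
R2 <- R2 - (1/2)*R1:  [    0  -3/2   3/2    -3 ]
R3 <- R3 - (-1)*R1:  [  0   2  -1   7 ]
R3 <- R3 - (-4/3)*R2:  [ 0  0  1  3 ]
Row echelon form:
[ -4    -3    3  |   2 ]
[  0  -3/2  3/2  |  -3 ]
[  0     0    1  |   3 ]
Back-substitution:
x_3 = (3) / 1 = 3
x_2 = (-3 - (3/2)*(3)) / (-3/2) = 5
x_1 = (2 - (-3)*(5) - (3)*(3)) / -4 = -2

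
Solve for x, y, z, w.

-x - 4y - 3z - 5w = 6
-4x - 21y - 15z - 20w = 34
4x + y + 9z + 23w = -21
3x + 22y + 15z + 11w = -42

(0, 1, -5, 1)

Forward elimination on [A|b]:
R2 <- R2 - (4)*R1:  [  0  -5  -3   0  10 ]
R3 <- R3 - (-4)*R1:  [   0  -15   -3    3    3 ]
R4 <- R4 - (-3)*R1:  [   0   10    6   -4  -24 ]
R3 <- R3 - (3)*R2:  [   0    0    6    3  -27 ]
R4 <- R4 - (-2)*R2:  [  0   0   0  -4  -4 ]
Row echelon form:
[ -1  -4  -3  -5  |    6 ]
[  0  -5  -3   0  |   10 ]
[  0   0   6   3  |  -27 ]
[  0   0   0  -4  |   -4 ]
Back-substitution:
w = (-4) / -4 = 1
z = (-27 - (3)*(1)) / 6 = -5
y = (10 - (-3)*(-5)) / -5 = 1
x = (6 - (-4)*(1) - (-3)*(-5) - (-5)*(1)) / -1 = 0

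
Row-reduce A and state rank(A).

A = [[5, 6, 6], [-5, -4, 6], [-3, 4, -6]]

Row reduction:
R2 <- R2 - (-1)*R1:  [  0   2  12 ]
R3 <- R3 - (-3/5)*R1:  [     0   38/5  -12/5 ]
R3 <- R3 - (19/5)*R2:  [   0    0  -48 ]
Row echelon form:
[ 5  6    6 ]
[ 0  2   12 ]
[ 0  0  -48 ]
Nonzero rows / pivot columns: 3

rank(A) = 3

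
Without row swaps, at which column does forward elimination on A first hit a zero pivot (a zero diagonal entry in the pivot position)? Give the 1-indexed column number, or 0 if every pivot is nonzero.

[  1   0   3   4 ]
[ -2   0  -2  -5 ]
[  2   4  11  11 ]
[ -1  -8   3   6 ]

Naive forward elimination:
R2 <- R2 - (-2)*R1:  [ 0  0  4  3 ]
R3 <- R3 - (2)*R1:  [ 0  4  5  3 ]
R4 <- R4 - (-1)*R1:  [  0  -8   6  10 ]
Matrix at this point:
[ 1   0  3   4 ]
[ 0   0  4   3 ]
[ 0   4  5   3 ]
[ 0  -8  6  10 ]
Pivot entry (2,2) is zero but row 3 has 4 in column 2 -> naive elimination stops; a row interchange (e.g. R2 <-> R3) would be required here.

first zero-pivot column = 2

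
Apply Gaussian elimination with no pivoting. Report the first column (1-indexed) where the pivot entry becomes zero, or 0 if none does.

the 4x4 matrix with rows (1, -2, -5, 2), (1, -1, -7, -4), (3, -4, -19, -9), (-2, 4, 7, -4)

Naive forward elimination:
R2 <- R2 - (1)*R1:  [  0   1  -2  -6 ]
R3 <- R3 - (3)*R1:  [   0    2   -4  -15 ]
R4 <- R4 - (-2)*R1:  [  0   0  -3   0 ]
R3 <- R3 - (2)*R2:  [  0   0   0  -3 ]
Matrix at this point:
[ 1  -2  -5   2 ]
[ 0   1  -2  -6 ]
[ 0   0   0  -3 ]
[ 0   0  -3   0 ]
Pivot entry (3,3) is zero but row 4 has -3 in column 3 -> naive elimination stops; a row interchange (e.g. R3 <-> R4) would be required here.

first zero-pivot column = 3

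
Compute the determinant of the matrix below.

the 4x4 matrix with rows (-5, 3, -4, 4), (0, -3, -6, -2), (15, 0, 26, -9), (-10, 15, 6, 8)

det(A) = 180

Forward elimination:
R3 <- R3 - (-3)*R1:  [  0   9  14   3 ]
R4 <- R4 - (2)*R1:  [  0   9  14   0 ]
R3 <- R3 - (-3)*R2:  [  0   0  -4  -3 ]
R4 <- R4 - (-3)*R2:  [  0   0  -4  -6 ]
R4 <- R4 - (1)*R3:  [  0   0   0  -3 ]
Upper-triangular form:
[ -5   3  -4   4 ]
[  0  -3  -6  -2 ]
[  0   0  -4  -3 ]
[  0   0   0  -3 ]
det(A) = (-1)^0 * (-5) * (-3) * (-4) * (-3) = 180  (0 row swaps -> sign +1)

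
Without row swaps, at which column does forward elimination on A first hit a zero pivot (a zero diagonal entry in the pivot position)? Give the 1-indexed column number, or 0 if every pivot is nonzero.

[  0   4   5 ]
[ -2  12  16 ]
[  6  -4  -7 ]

first zero-pivot column = 1

Naive forward elimination:
Pivot entry (1,1) is zero but row 2 has -2 in column 1 -> naive elimination stops; a row interchange (e.g. R1 <-> R2) would be required here.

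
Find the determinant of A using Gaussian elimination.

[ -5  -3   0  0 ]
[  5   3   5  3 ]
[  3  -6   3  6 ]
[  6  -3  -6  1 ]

Forward elimination:
R2 <- R2 - (-1)*R1:  [ 0  0  5  3 ]
R3 <- R3 - (-3/5)*R1:  [     0  -39/5      3      6 ]
R4 <- R4 - (-6/5)*R1:  [     0  -33/5     -6      1 ]
R2 <-> R3   (pivot in column 2 was zero)
[ -5     -3   0  0 ]
[  0  -39/5   3  6 ]
[  0      0   5  3 ]
[  0  -33/5  -6  1 ]
R4 <- R4 - (11/13)*R2:  [       0        0  -111/13   -53/13 ]
R4 <- R4 - (-111/65)*R3:  [     0      0      0  68/65 ]
Upper-triangular form:
[ -5     -3  0      0 ]
[  0  -39/5  3      6 ]
[  0      0  5      3 ]
[  0      0  0  68/65 ]
det(A) = (-1)^1 * (-5) * (-39/5) * (5) * (68/65) = -204  (1 row swap -> sign -1)

det(A) = -204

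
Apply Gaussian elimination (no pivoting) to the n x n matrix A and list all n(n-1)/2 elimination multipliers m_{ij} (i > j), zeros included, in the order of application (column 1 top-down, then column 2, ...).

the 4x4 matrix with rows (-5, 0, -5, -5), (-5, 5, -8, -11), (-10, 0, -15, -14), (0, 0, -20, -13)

multipliers: 1, 2, 0, 0, 0, 4

Forward elimination:
R2 <- R2 - (1)*R1:  [  0   5  -3  -6 ]
R3 <- R3 - (2)*R1:  [  0   0  -5  -4 ]
R4: entry in column 1 is already 0 -> m_{41} = 0 (no row operation needed)
R3: entry in column 2 is already 0 -> m_{32} = 0 (no row operation needed)
R4: entry in column 2 is already 0 -> m_{42} = 0 (no row operation needed)
R4 <- R4 - (4)*R3:  [ 0  0  0  3 ]
Multipliers (in order of application): m_{21} = 1, m_{31} = 2, m_{41} = 0, m_{32} = 0, m_{42} = 0, m_{43} = 4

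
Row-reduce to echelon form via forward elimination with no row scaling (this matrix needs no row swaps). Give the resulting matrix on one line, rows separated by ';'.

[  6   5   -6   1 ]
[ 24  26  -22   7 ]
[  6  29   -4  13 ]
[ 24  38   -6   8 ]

REF = [6 5 -6 1; 0 6 2 3; 0 0 -6 0; 0 0 0 -5]

Forward elimination:
R2 <- R2 - (4)*R1:  [ 0  6  2  3 ]
R3 <- R3 - (1)*R1:  [  0  24   2  12 ]
R4 <- R4 - (4)*R1:  [  0  18  18   4 ]
R3 <- R3 - (4)*R2:  [  0   0  -6   0 ]
R4 <- R4 - (3)*R2:  [  0   0  12  -5 ]
R4 <- R4 - (-2)*R3:  [  0   0   0  -5 ]
Row echelon form:
[ 6  5  -6   1 ]
[ 0  6   2   3 ]
[ 0  0  -6   0 ]
[ 0  0   0  -5 ]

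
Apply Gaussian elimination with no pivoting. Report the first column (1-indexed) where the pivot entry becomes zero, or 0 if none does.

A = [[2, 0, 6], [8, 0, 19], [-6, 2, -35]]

Naive forward elimination:
R2 <- R2 - (4)*R1:  [  0   0  -5 ]
R3 <- R3 - (-3)*R1:  [   0    2  -17 ]
Matrix at this point:
[ 2  0    6 ]
[ 0  0   -5 ]
[ 0  2  -17 ]
Pivot entry (2,2) is zero but row 3 has 2 in column 2 -> naive elimination stops; a row interchange (e.g. R2 <-> R3) would be required here.

first zero-pivot column = 2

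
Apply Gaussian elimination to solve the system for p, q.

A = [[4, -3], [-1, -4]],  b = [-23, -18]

Forward elimination on [A|b]:
R2 <- R2 - (-1/4)*R1:  [     0  -19/4  -95/4 ]
Row echelon form:
[ 4     -3  |    -23 ]
[ 0  -19/4  |  -95/4 ]
Back-substitution:
q = (-95/4) / (-19/4) = 5
p = (-23 - (-3)*(5)) / 4 = -2

(-2, 5)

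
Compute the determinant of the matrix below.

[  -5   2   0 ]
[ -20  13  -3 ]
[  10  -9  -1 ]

det(A) = 100

Forward elimination:
R2 <- R2 - (4)*R1:  [  0   5  -3 ]
R3 <- R3 - (-2)*R1:  [  0  -5  -1 ]
R3 <- R3 - (-1)*R2:  [  0   0  -4 ]
Upper-triangular form:
[ -5  2   0 ]
[  0  5  -3 ]
[  0  0  -4 ]
det(A) = (-1)^0 * (-5) * (5) * (-4) = 100  (0 row swaps -> sign +1)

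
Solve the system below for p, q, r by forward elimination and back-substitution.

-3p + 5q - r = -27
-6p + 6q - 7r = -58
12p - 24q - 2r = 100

(1, -4, 4)

Forward elimination on [A|b]:
R2 <- R2 - (2)*R1:  [  0  -4  -5  -4 ]
R3 <- R3 - (-4)*R1:  [  0  -4  -6  -8 ]
R3 <- R3 - (1)*R2:  [  0   0  -1  -4 ]
Row echelon form:
[ -3   5  -1  |  -27 ]
[  0  -4  -5  |   -4 ]
[  0   0  -1  |   -4 ]
Back-substitution:
r = (-4) / -1 = 4
q = (-4 - (-5)*(4)) / -4 = -4
p = (-27 - (5)*(-4) - (-1)*(4)) / -3 = 1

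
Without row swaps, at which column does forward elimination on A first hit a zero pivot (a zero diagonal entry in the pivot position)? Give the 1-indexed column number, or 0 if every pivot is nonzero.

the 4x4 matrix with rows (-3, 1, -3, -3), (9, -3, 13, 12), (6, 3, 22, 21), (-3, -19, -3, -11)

first zero-pivot column = 2

Naive forward elimination:
R2 <- R2 - (-3)*R1:  [ 0  0  4  3 ]
R3 <- R3 - (-2)*R1:  [  0   5  16  15 ]
R4 <- R4 - (1)*R1:  [   0  -20    0   -8 ]
Matrix at this point:
[ -3    1  -3  -3 ]
[  0    0   4   3 ]
[  0    5  16  15 ]
[  0  -20   0  -8 ]
Pivot entry (2,2) is zero but row 3 has 5 in column 2 -> naive elimination stops; a row interchange (e.g. R2 <-> R3) would be required here.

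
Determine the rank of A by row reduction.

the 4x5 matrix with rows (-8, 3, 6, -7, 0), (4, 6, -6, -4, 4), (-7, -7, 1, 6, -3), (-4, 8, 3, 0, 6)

Row reduction:
R2 <- R2 - (-1/2)*R1:  [     0   15/2     -3  -15/2      4 ]
R3 <- R3 - (7/8)*R1:  [     0  -77/8  -17/4   97/8     -3 ]
R4 <- R4 - (1/2)*R1:  [    0  13/2     0   7/2     6 ]
R3 <- R3 - (-77/60)*R2:  [      0       0  -81/10     5/2   32/15 ]
R4 <- R4 - (13/15)*R2:  [     0      0   13/5     10  38/15 ]
R4 <- R4 - (-26/81)*R3:  [       0        0        0   875/81  782/243 ]
Row echelon form:
[ -8     3       6      -7        0 ]
[  0  15/2      -3   -15/2        4 ]
[  0     0  -81/10     5/2    32/15 ]
[  0     0       0  875/81  782/243 ]
Nonzero rows / pivot columns: 4

rank(A) = 4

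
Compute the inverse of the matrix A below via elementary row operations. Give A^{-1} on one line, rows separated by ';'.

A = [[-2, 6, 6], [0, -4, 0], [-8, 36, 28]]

inverse = [-7/2 3/2 3/4; 0 -1/4 0; -1 3/4 1/4]

Gauss-Jordan on [A | I]:
R1 <- (1/-2)*R1:  [    1    -3    -3  |  -1/2     0     0 ]
R3 <- R3 - (-8)*R1:  [  0  12   4  |  -4   0   1 ]
R2 <- (1/-4)*R2:  [    0     1     0  |     0  -1/4     0 ]
R1 <- R1 - (-3)*R2:  [    1     0    -3  |  -1/2  -3/4     0 ]
R3 <- R3 - (12)*R2:  [  0   0   4  |  -4   3   1 ]
R3 <- (1/4)*R3:  [   0    0    1  |   -1  3/4  1/4 ]
R1 <- R1 - (-3)*R3:  [    1     0     0  |  -7/2   3/2   3/4 ]
Right block of [I | A^{-1}] is the inverse:
[ -7/2   3/2  3/4 ]
[    0  -1/4    0 ]
[   -1   3/4  1/4 ]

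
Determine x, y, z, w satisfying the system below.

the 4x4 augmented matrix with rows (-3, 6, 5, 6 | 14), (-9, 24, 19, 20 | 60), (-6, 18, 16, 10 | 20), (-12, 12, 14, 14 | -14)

(5, 5, -5, 4)

Forward elimination on [A|b]:
R2 <- R2 - (3)*R1:  [  0   6   4   2  18 ]
R3 <- R3 - (2)*R1:  [  0   6   6  -2  -8 ]
R4 <- R4 - (4)*R1:  [   0  -12   -6  -10  -70 ]
R3 <- R3 - (1)*R2:  [   0    0    2   -4  -26 ]
R4 <- R4 - (-2)*R2:  [   0    0    2   -6  -34 ]
R4 <- R4 - (1)*R3:  [  0   0   0  -2  -8 ]
Row echelon form:
[ -3  6  5   6  |   14 ]
[  0  6  4   2  |   18 ]
[  0  0  2  -4  |  -26 ]
[  0  0  0  -2  |   -8 ]
Back-substitution:
w = (-8) / -2 = 4
z = (-26 - (-4)*(4)) / 2 = -5
y = (18 - (4)*(-5) - (2)*(4)) / 6 = 5
x = (14 - (6)*(5) - (5)*(-5) - (6)*(4)) / -3 = 5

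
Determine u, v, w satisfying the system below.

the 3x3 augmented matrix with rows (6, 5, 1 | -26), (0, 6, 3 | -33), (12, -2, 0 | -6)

Forward elimination on [A|b]:
R3 <- R3 - (2)*R1:  [   0  -12   -2   46 ]
R3 <- R3 - (-2)*R2:  [   0    0    4  -20 ]
Row echelon form:
[ 6  5  1  |  -26 ]
[ 0  6  3  |  -33 ]
[ 0  0  4  |  -20 ]
Back-substitution:
w = (-20) / 4 = -5
v = (-33 - (3)*(-5)) / 6 = -3
u = (-26 - (5)*(-3) - (1)*(-5)) / 6 = -1

(-1, -3, -5)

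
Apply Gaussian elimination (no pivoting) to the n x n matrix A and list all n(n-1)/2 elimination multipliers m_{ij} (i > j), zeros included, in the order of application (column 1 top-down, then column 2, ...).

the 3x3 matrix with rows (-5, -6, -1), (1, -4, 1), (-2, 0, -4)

multipliers: -1/5, 2/5, -6/13

Forward elimination:
R2 <- R2 - (-1/5)*R1:  [     0  -26/5    4/5 ]
R3 <- R3 - (2/5)*R1:  [     0   12/5  -18/5 ]
R3 <- R3 - (-6/13)*R2:  [      0       0  -42/13 ]
Multipliers (in order of application): m_{21} = -1/5, m_{31} = 2/5, m_{32} = -6/13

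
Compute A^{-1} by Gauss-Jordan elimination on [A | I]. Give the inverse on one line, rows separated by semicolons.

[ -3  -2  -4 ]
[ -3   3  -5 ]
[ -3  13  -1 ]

inverse = [-31/45 3/5 -11/45; -2/15 1/10 1/30; 1/3 -1/2 1/6]

Gauss-Jordan on [A | I]:
R1 <- (1/-3)*R1:  [    1   2/3   4/3  |  -1/3     0     0 ]
R2 <- R2 - (-3)*R1:  [  0   5  -1  |  -1   1   0 ]
R3 <- R3 - (-3)*R1:  [  0  15   3  |  -1   0   1 ]
R2 <- (1/5)*R2:  [    0     1  -1/5  |  -1/5   1/5     0 ]
R1 <- R1 - (2/3)*R2:  [     1      0  22/15  |   -1/5  -2/15      0 ]
R3 <- R3 - (15)*R2:  [  0   0   6  |   2  -3   1 ]
R3 <- (1/6)*R3:  [    0     0     1  |   1/3  -1/2   1/6 ]
R1 <- R1 - (22/15)*R3:  [      1       0       0  |  -31/45     3/5  -11/45 ]
R2 <- R2 - (-1/5)*R3:  [     0      1      0  |  -2/15   1/10   1/30 ]
Right block of [I | A^{-1}] is the inverse:
[ -31/45   3/5  -11/45 ]
[  -2/15  1/10    1/30 ]
[    1/3  -1/2     1/6 ]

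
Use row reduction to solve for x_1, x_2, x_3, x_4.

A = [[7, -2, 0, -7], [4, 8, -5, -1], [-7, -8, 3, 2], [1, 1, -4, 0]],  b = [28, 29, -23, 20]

Forward elimination on [A|b]:
R2 <- R2 - (4/7)*R1:  [    0  64/7    -5     3    13 ]
R3 <- R3 - (-1)*R1:  [   0  -10    3   -5    5 ]
R4 <- R4 - (1/7)*R1:  [   0  9/7   -4    1   16 ]
R3 <- R3 - (-35/32)*R2:  [      0       0  -79/32  -55/32  615/32 ]
R4 <- R4 - (9/64)*R2:  [       0        0  -211/64    37/64   907/64 ]
R4 <- R4 - (211/158)*R3:  [       0        0        0   227/79  -908/79 ]
Row echelon form:
[ 7    -2       0      -7  |       28 ]
[ 0  64/7      -5       3  |       13 ]
[ 0     0  -79/32  -55/32  |   615/32 ]
[ 0     0       0  227/79  |  -908/79 ]
Back-substitution:
x_4 = (-908/79) / (227/79) = -4
x_3 = (615/32 - (-55/32)*(-4)) / (-79/32) = -5
x_2 = (13 - (-5)*(-5) - (3)*(-4)) / (64/7) = 0
x_1 = (28 - (-2)*(0) - (-7)*(-4)) / 7 = 0

(0, 0, -5, -4)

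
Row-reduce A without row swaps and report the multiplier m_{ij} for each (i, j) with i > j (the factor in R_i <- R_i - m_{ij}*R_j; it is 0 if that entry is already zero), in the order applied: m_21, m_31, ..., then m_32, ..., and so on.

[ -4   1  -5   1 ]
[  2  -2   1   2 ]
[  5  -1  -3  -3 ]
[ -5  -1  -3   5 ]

multipliers: -1/2, -5/4, 5/4, -1/6, 3/2, -11/19

Forward elimination:
R2 <- R2 - (-1/2)*R1:  [    0  -3/2  -3/2   5/2 ]
R3 <- R3 - (-5/4)*R1:  [     0    1/4  -37/4   -7/4 ]
R4 <- R4 - (5/4)*R1:  [    0  -9/4  13/4  15/4 ]
R3 <- R3 - (-1/6)*R2:  [     0      0  -19/2   -4/3 ]
R4 <- R4 - (3/2)*R2:  [    0     0  11/2     0 ]
R4 <- R4 - (-11/19)*R3:  [      0       0       0  -44/57 ]
Multipliers (in order of application): m_{21} = -1/2, m_{31} = -5/4, m_{41} = 5/4, m_{32} = -1/6, m_{42} = 3/2, m_{43} = -11/19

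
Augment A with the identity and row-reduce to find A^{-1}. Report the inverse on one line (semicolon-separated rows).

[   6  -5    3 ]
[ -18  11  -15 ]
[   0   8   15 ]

Gauss-Jordan on [A | I]:
R1 <- (1/6)*R1:  [    1  -5/6   1/2  |   1/6     0     0 ]
R2 <- R2 - (-18)*R1:  [  0  -4  -6  |   3   1   0 ]
R2 <- (1/-4)*R2:  [    0     1   3/2  |  -3/4  -1/4     0 ]
R1 <- R1 - (-5/6)*R2:  [      1       0     7/4  |  -11/24   -5/24       0 ]
R3 <- R3 - (8)*R2:  [ 0  0  3  |  6  2  1 ]
R3 <- (1/3)*R3:  [   0    0    1  |    2  2/3  1/3 ]
R1 <- R1 - (7/4)*R3:  [      1       0       0  |  -95/24   -11/8   -7/12 ]
R2 <- R2 - (3/2)*R3:  [     0      1      0  |  -15/4   -5/4   -1/2 ]
Right block of [I | A^{-1}] is the inverse:
[ -95/24  -11/8  -7/12 ]
[  -15/4   -5/4   -1/2 ]
[      2    2/3    1/3 ]

inverse = [-95/24 -11/8 -7/12; -15/4 -5/4 -1/2; 2 2/3 1/3]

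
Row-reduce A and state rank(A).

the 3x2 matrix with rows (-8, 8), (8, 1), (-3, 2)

rank(A) = 2

Row reduction:
R2 <- R2 - (-1)*R1:  [ 0  9 ]
R3 <- R3 - (3/8)*R1:  [  0  -1 ]
R3 <- R3 - (-1/9)*R2:  [ 0  0 ]
Row echelon form:
[ -8  8 ]
[  0  9 ]
[  0  0 ]
Nonzero rows / pivot columns: 2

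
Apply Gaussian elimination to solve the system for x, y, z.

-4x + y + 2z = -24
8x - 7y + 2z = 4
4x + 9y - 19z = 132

Forward elimination on [A|b]:
R2 <- R2 - (-2)*R1:  [   0   -5    6  -44 ]
R3 <- R3 - (-1)*R1:  [   0   10  -17  108 ]
R3 <- R3 - (-2)*R2:  [  0   0  -5  20 ]
Row echelon form:
[ -4   1   2  |  -24 ]
[  0  -5   6  |  -44 ]
[  0   0  -5  |   20 ]
Back-substitution:
z = (20) / -5 = -4
y = (-44 - (6)*(-4)) / -5 = 4
x = (-24 - (1)*(4) - (2)*(-4)) / -4 = 5

(5, 4, -4)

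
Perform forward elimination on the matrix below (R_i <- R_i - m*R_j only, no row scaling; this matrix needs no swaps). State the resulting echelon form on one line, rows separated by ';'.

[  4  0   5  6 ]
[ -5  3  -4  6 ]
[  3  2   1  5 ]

REF = [4 0 5 6; 0 3 9/4 27/2; 0 0 -17/4 -17/2]

Forward elimination:
R2 <- R2 - (-5/4)*R1:  [    0     3   9/4  27/2 ]
R3 <- R3 - (3/4)*R1:  [     0      2  -11/4    1/2 ]
R3 <- R3 - (2/3)*R2:  [     0      0  -17/4  -17/2 ]
Row echelon form:
[ 4  0      5      6 ]
[ 0  3    9/4   27/2 ]
[ 0  0  -17/4  -17/2 ]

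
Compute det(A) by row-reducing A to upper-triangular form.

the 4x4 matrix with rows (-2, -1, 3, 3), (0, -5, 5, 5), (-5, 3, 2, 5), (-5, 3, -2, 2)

Forward elimination:
R3 <- R3 - (5/2)*R1:  [     0   11/2  -11/2   -5/2 ]
R4 <- R4 - (5/2)*R1:  [     0   11/2  -19/2  -11/2 ]
R3 <- R3 - (-11/10)*R2:  [ 0  0  0  3 ]
R4 <- R4 - (-11/10)*R2:  [  0   0  -4   0 ]
R3 <-> R4   (pivot in column 3 was zero)
[ -2  -1   3  3 ]
[  0  -5   5  5 ]
[  0   0  -4  0 ]
[  0   0   0  3 ]
Upper-triangular form:
[ -2  -1   3  3 ]
[  0  -5   5  5 ]
[  0   0  -4  0 ]
[  0   0   0  3 ]
det(A) = (-1)^1 * (-2) * (-5) * (-4) * (3) = 120  (1 row swap -> sign -1)

det(A) = 120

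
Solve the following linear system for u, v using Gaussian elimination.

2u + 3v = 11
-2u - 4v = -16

Forward elimination on [A|b]:
R2 <- R2 - (-1)*R1:  [  0  -1  -5 ]
Row echelon form:
[ 2   3  |  11 ]
[ 0  -1  |  -5 ]
Back-substitution:
v = (-5) / -1 = 5
u = (11 - (3)*(5)) / 2 = -2

(-2, 5)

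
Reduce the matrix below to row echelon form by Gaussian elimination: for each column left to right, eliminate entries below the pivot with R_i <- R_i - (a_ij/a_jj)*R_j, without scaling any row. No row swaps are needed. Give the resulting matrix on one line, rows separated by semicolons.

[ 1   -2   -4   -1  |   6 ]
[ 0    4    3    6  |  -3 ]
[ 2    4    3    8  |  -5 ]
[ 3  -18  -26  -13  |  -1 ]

Forward elimination:
R3 <- R3 - (2)*R1:  [   0    8   11   10  -17 ]
R4 <- R4 - (3)*R1:  [   0  -12  -14  -10  -19 ]
R3 <- R3 - (2)*R2:  [   0    0    5   -2  -11 ]
R4 <- R4 - (-3)*R2:  [   0    0   -5    8  -28 ]
R4 <- R4 - (-1)*R3:  [   0    0    0    6  -39 ]
Row echelon form:
[ 1  -2  -4  -1  |    6 ]
[ 0   4   3   6  |   -3 ]
[ 0   0   5  -2  |  -11 ]
[ 0   0   0   6  |  -39 ]

REF = [1 -2 -4 -1 6; 0 4 3 6 -3; 0 0 5 -2 -11; 0 0 0 6 -39]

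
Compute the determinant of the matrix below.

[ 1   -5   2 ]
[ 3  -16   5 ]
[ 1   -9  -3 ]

det(A) = 1

Forward elimination:
R2 <- R2 - (3)*R1:  [  0  -1  -1 ]
R3 <- R3 - (1)*R1:  [  0  -4  -5 ]
R3 <- R3 - (4)*R2:  [  0   0  -1 ]
Upper-triangular form:
[ 1  -5   2 ]
[ 0  -1  -1 ]
[ 0   0  -1 ]
det(A) = (-1)^0 * (1) * (-1) * (-1) = 1  (0 row swaps -> sign +1)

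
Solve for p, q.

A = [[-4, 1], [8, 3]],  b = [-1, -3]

Forward elimination on [A|b]:
R2 <- R2 - (-2)*R1:  [  0   5  -5 ]
Row echelon form:
[ -4  1  |  -1 ]
[  0  5  |  -5 ]
Back-substitution:
q = (-5) / 5 = -1
p = (-1 - (1)*(-1)) / -4 = 0

(0, -1)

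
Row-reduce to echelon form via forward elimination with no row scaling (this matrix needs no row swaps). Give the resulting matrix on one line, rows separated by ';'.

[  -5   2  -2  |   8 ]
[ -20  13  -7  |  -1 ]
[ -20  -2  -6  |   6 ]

Forward elimination:
R2 <- R2 - (4)*R1:  [   0    5    1  -33 ]
R3 <- R3 - (4)*R1:  [   0  -10    2  -26 ]
R3 <- R3 - (-2)*R2:  [   0    0    4  -92 ]
Row echelon form:
[ -5  2  -2  |    8 ]
[  0  5   1  |  -33 ]
[  0  0   4  |  -92 ]

REF = [-5 2 -2 8; 0 5 1 -33; 0 0 4 -92]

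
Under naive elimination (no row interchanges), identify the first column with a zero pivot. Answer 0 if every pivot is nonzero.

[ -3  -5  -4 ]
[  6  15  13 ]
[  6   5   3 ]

first zero-pivot column = 3

Naive forward elimination:
R2 <- R2 - (-2)*R1:  [ 0  5  5 ]
R3 <- R3 - (-2)*R1:  [  0  -5  -5 ]
R3 <- R3 - (-1)*R2:  [ 0  0  0 ]
Matrix at this point:
[ -3  -5  -4 ]
[  0   5   5 ]
[  0   0   0 ]
Pivot entry (3,3) in the last row is zero and there are no rows below to swap with -> zero pivot in column 3 (A is singular).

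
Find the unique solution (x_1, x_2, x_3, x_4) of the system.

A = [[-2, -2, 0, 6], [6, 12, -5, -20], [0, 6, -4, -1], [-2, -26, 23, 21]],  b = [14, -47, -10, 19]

Forward elimination on [A|b]:
R2 <- R2 - (-3)*R1:  [  0   6  -5  -2  -5 ]
R4 <- R4 - (1)*R1:  [   0  -24   23   15    5 ]
R3 <- R3 - (1)*R2:  [  0   0   1   1  -5 ]
R4 <- R4 - (-4)*R2:  [   0    0    3    7  -15 ]
R4 <- R4 - (3)*R3:  [ 0  0  0  4  0 ]
Row echelon form:
[ -2  -2   0   6  |  14 ]
[  0   6  -5  -2  |  -5 ]
[  0   0   1   1  |  -5 ]
[  0   0   0   4  |   0 ]
Back-substitution:
x_4 = (0) / 4 = 0
x_3 = (-5 - (1)*(0)) / 1 = -5
x_2 = (-5 - (-5)*(-5) - (-2)*(0)) / 6 = -5
x_1 = (14 - (-2)*(-5) - (6)*(0)) / -2 = -2

(-2, -5, -5, 0)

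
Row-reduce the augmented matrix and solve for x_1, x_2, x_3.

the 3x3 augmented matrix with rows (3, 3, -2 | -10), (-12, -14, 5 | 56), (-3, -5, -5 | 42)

(-4, -2, -4)

Forward elimination on [A|b]:
R2 <- R2 - (-4)*R1:  [  0  -2  -3  16 ]
R3 <- R3 - (-1)*R1:  [  0  -2  -7  32 ]
R3 <- R3 - (1)*R2:  [  0   0  -4  16 ]
Row echelon form:
[ 3   3  -2  |  -10 ]
[ 0  -2  -3  |   16 ]
[ 0   0  -4  |   16 ]
Back-substitution:
x_3 = (16) / -4 = -4
x_2 = (16 - (-3)*(-4)) / -2 = -2
x_1 = (-10 - (3)*(-2) - (-2)*(-4)) / 3 = -4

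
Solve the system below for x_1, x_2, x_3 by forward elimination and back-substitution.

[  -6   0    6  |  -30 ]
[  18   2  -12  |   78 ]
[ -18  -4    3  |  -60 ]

(3, 0, -2)

Forward elimination on [A|b]:
R2 <- R2 - (-3)*R1:  [   0    2    6  -12 ]
R3 <- R3 - (3)*R1:  [   0   -4  -15   30 ]
R3 <- R3 - (-2)*R2:  [  0   0  -3   6 ]
Row echelon form:
[ -6  0   6  |  -30 ]
[  0  2   6  |  -12 ]
[  0  0  -3  |    6 ]
Back-substitution:
x_3 = (6) / -3 = -2
x_2 = (-12 - (6)*(-2)) / 2 = 0
x_1 = (-30 - (6)*(-2)) / -6 = 3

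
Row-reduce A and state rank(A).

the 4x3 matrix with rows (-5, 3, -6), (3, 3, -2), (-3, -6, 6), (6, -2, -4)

rank(A) = 3

Row reduction:
R2 <- R2 - (-3/5)*R1:  [     0   24/5  -28/5 ]
R3 <- R3 - (3/5)*R1:  [     0  -39/5   48/5 ]
R4 <- R4 - (-6/5)*R1:  [     0    8/5  -56/5 ]
R3 <- R3 - (-13/8)*R2:  [   0    0  1/2 ]
R4 <- R4 - (1/3)*R2:  [     0      0  -28/3 ]
R4 <- R4 - (-56/3)*R3:  [ 0  0  0 ]
Row echelon form:
[ -5     3     -6 ]
[  0  24/5  -28/5 ]
[  0     0    1/2 ]
[  0     0      0 ]
Nonzero rows / pivot columns: 3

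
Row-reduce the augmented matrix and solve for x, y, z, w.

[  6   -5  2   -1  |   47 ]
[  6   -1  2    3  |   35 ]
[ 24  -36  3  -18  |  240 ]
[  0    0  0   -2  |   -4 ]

(4, -5, 0, 2)

Forward elimination on [A|b]:
R2 <- R2 - (1)*R1:  [   0    4    0    4  -12 ]
R3 <- R3 - (4)*R1:  [   0  -16   -5  -14   52 ]
R3 <- R3 - (-4)*R2:  [  0   0  -5   2   4 ]
Row echelon form:
[ 6  -5   2  -1  |   47 ]
[ 0   4   0   4  |  -12 ]
[ 0   0  -5   2  |    4 ]
[ 0   0   0  -2  |   -4 ]
Back-substitution:
w = (-4) / -2 = 2
z = (4 - (2)*(2)) / -5 = 0
y = (-12 - (4)*(2)) / 4 = -5
x = (47 - (-5)*(-5) - (2)*(0) - (-1)*(2)) / 6 = 4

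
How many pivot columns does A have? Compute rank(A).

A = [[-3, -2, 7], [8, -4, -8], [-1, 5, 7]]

Row reduction:
R2 <- R2 - (-8/3)*R1:  [     0  -28/3   32/3 ]
R3 <- R3 - (1/3)*R1:  [    0  17/3  14/3 ]
R3 <- R3 - (-17/28)*R2:  [    0     0  78/7 ]
Row echelon form:
[ -3     -2     7 ]
[  0  -28/3  32/3 ]
[  0      0  78/7 ]
Nonzero rows / pivot columns: 3

rank(A) = 3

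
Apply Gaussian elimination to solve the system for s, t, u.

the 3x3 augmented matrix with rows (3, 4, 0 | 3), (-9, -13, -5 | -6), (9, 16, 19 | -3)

(5, -3, 0)

Forward elimination on [A|b]:
R2 <- R2 - (-3)*R1:  [  0  -1  -5   3 ]
R3 <- R3 - (3)*R1:  [   0    4   19  -12 ]
R3 <- R3 - (-4)*R2:  [  0   0  -1   0 ]
Row echelon form:
[ 3   4   0  |  3 ]
[ 0  -1  -5  |  3 ]
[ 0   0  -1  |  0 ]
Back-substitution:
u = (0) / -1 = 0
t = (3 - (-5)*(0)) / -1 = -3
s = (3 - (4)*(-3)) / 3 = 5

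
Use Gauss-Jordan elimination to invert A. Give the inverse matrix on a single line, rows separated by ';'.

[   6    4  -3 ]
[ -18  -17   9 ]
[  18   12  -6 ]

Gauss-Jordan on [A | I]:
R1 <- (1/6)*R1:  [    1   2/3  -1/2  |   1/6     0     0 ]
R2 <- R2 - (-18)*R1:  [  0  -5   0  |   3   1   0 ]
R3 <- R3 - (18)*R1:  [  0   0   3  |  -3   0   1 ]
R2 <- (1/-5)*R2:  [    0     1     0  |  -3/5  -1/5     0 ]
R1 <- R1 - (2/3)*R2:  [     1      0   -1/2  |  17/30   2/15      0 ]
R3 <- (1/3)*R3:  [   0    0    1  |   -1    0  1/3 ]
R1 <- R1 - (-1/2)*R3:  [    1     0     0  |  1/15  2/15   1/6 ]
Right block of [I | A^{-1}] is the inverse:
[ 1/15  2/15  1/6 ]
[ -3/5  -1/5    0 ]
[   -1     0  1/3 ]

inverse = [1/15 2/15 1/6; -3/5 -1/5 0; -1 0 1/3]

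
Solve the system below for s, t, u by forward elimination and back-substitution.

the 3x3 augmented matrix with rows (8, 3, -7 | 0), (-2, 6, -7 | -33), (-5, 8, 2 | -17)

(3, -1, 3)

Forward elimination on [A|b]:
R2 <- R2 - (-1/4)*R1:  [     0   27/4  -35/4    -33 ]
R3 <- R3 - (-5/8)*R1:  [     0   79/8  -19/8    -17 ]
R3 <- R3 - (79/54)*R2:  [      0       0  563/54  563/18 ]
Row echelon form:
[ 8     3      -7  |       0 ]
[ 0  27/4   -35/4  |     -33 ]
[ 0     0  563/54  |  563/18 ]
Back-substitution:
u = (563/18) / (563/54) = 3
t = (-33 - (-35/4)*(3)) / (27/4) = -1
s = (0 - (3)*(-1) - (-7)*(3)) / 8 = 3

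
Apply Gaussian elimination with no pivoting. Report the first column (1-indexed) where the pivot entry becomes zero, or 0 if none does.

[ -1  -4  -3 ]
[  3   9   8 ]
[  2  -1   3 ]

first zero-pivot column = 3

Naive forward elimination:
R2 <- R2 - (-3)*R1:  [  0  -3  -1 ]
R3 <- R3 - (-2)*R1:  [  0  -9  -3 ]
R3 <- R3 - (3)*R2:  [ 0  0  0 ]
Matrix at this point:
[ -1  -4  -3 ]
[  0  -3  -1 ]
[  0   0   0 ]
Pivot entry (3,3) in the last row is zero and there are no rows below to swap with -> zero pivot in column 3 (A is singular).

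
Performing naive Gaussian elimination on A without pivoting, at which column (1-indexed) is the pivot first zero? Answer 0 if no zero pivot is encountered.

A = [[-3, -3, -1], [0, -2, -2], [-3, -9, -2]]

first zero-pivot column = 0

Naive forward elimination:
R3 <- R3 - (1)*R1:  [  0  -6  -1 ]
R3 <- R3 - (3)*R2:  [ 0  0  5 ]
All pivots nonzero; naive elimination completes without hitting a zero pivot.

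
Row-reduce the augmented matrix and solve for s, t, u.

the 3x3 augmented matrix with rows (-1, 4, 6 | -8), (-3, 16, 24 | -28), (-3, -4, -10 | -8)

(4, -1, 0)

Forward elimination on [A|b]:
R2 <- R2 - (3)*R1:  [  0   4   6  -4 ]
R3 <- R3 - (3)*R1:  [   0  -16  -28   16 ]
R3 <- R3 - (-4)*R2:  [  0   0  -4   0 ]
Row echelon form:
[ -1  4   6  |  -8 ]
[  0  4   6  |  -4 ]
[  0  0  -4  |   0 ]
Back-substitution:
u = (0) / -4 = 0
t = (-4 - (6)*(0)) / 4 = -1
s = (-8 - (4)*(-1) - (6)*(0)) / -1 = 4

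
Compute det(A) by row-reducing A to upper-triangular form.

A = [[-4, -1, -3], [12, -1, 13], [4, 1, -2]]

Forward elimination:
R2 <- R2 - (-3)*R1:  [  0  -4   4 ]
R3 <- R3 - (-1)*R1:  [  0   0  -5 ]
Upper-triangular form:
[ -4  -1  -3 ]
[  0  -4   4 ]
[  0   0  -5 ]
det(A) = (-1)^0 * (-4) * (-4) * (-5) = -80  (0 row swaps -> sign +1)

det(A) = -80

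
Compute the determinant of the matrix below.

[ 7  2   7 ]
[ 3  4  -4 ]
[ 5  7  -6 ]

det(A) = 31

Forward elimination:
R2 <- R2 - (3/7)*R1:  [    0  22/7    -7 ]
R3 <- R3 - (5/7)*R1:  [    0  39/7   -11 ]
R3 <- R3 - (39/22)*R2:  [     0      0  31/22 ]
Upper-triangular form:
[ 7     2      7 ]
[ 0  22/7     -7 ]
[ 0     0  31/22 ]
det(A) = (-1)^0 * (7) * (22/7) * (31/22) = 31  (0 row swaps -> sign +1)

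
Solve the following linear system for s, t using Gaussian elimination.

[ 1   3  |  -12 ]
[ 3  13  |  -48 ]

(-3, -3)

Forward elimination on [A|b]:
R2 <- R2 - (3)*R1:  [   0    4  -12 ]
Row echelon form:
[ 1  3  |  -12 ]
[ 0  4  |  -12 ]
Back-substitution:
t = (-12) / 4 = -3
s = (-12 - (3)*(-3)) / 1 = -3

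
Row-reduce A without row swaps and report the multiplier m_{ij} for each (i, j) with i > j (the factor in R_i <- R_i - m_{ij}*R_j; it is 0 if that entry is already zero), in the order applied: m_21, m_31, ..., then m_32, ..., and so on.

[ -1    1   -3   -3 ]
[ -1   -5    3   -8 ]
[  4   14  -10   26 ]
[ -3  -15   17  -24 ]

multipliers: 1, -4, 3, -3, 3, -2

Forward elimination:
R2 <- R2 - (1)*R1:  [  0  -6   6  -5 ]
R3 <- R3 - (-4)*R1:  [   0   18  -22   14 ]
R4 <- R4 - (3)*R1:  [   0  -18   26  -15 ]
R3 <- R3 - (-3)*R2:  [  0   0  -4  -1 ]
R4 <- R4 - (3)*R2:  [ 0  0  8  0 ]
R4 <- R4 - (-2)*R3:  [  0   0   0  -2 ]
Multipliers (in order of application): m_{21} = 1, m_{31} = -4, m_{41} = 3, m_{32} = -3, m_{42} = 3, m_{43} = -2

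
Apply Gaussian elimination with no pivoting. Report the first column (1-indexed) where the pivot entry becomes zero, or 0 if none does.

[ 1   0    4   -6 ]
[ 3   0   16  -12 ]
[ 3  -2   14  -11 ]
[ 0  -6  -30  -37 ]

first zero-pivot column = 2

Naive forward elimination:
R2 <- R2 - (3)*R1:  [ 0  0  4  6 ]
R3 <- R3 - (3)*R1:  [  0  -2   2   7 ]
Matrix at this point:
[ 1   0    4   -6 ]
[ 0   0    4    6 ]
[ 0  -2    2    7 ]
[ 0  -6  -30  -37 ]
Pivot entry (2,2) is zero but row 3 has -2 in column 2 -> naive elimination stops; a row interchange (e.g. R2 <-> R3) would be required here.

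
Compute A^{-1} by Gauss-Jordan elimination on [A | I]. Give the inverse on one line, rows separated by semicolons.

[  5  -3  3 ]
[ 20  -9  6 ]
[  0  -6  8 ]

inverse = [3/5 -1/10 -3/20; 8/3 -2/3 -1/2; 2 -1/2 -1/4]

Gauss-Jordan on [A | I]:
R1 <- (1/5)*R1:  [    1  -3/5   3/5  |   1/5     0     0 ]
R2 <- R2 - (20)*R1:  [  0   3  -6  |  -4   1   0 ]
R2 <- (1/3)*R2:  [    0     1    -2  |  -4/3   1/3     0 ]
R1 <- R1 - (-3/5)*R2:  [    1     0  -3/5  |  -3/5   1/5     0 ]
R3 <- R3 - (-6)*R2:  [  0   0  -4  |  -8   2   1 ]
R3 <- (1/-4)*R3:  [    0     0     1  |     2  -1/2  -1/4 ]
R1 <- R1 - (-3/5)*R3:  [     1      0      0  |    3/5  -1/10  -3/20 ]
R2 <- R2 - (-2)*R3:  [    0     1     0  |   8/3  -2/3  -1/2 ]
Right block of [I | A^{-1}] is the inverse:
[ 3/5  -1/10  -3/20 ]
[ 8/3   -2/3   -1/2 ]
[   2   -1/2   -1/4 ]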